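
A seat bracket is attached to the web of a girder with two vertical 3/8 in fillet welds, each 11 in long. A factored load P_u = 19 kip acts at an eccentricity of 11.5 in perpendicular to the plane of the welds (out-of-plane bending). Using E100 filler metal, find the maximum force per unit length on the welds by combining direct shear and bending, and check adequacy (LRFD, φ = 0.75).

f_max ≈ 5.49 kip/in; adequate

E100XX → F_EXX = 100 ksi.
L_w = 2 × 11 = 22 in; section modulus (unit throat) S = 2 × L²/6 = 40.33 in².
Direct shear f_v = P/L_w = 19/22 = 0.8636 kip/in.
Moment M = P × e = 19 × 11.5 = 218.5 kip·in; bending f_b = M/S = 5.417 kip/in.
f_max = √(f_v² + f_b²) = √(0.8636² + 5.417²) = 5.486 kip/in.
φr_n = 0.75 × 0.6 × 100 × (0.707 × 0.375) = 11.93 kip/in → adequate.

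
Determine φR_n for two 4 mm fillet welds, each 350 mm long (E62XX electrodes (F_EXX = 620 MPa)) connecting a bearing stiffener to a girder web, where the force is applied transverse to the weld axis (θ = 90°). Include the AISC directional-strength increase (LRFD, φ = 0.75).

φR_n ≈ 828 kN

t_e = 0.707 × 4 = 2.828 mm; A_we = 2.828 × 700 = 1980 mm².
Directional factor: 1.0 + 0.5 sin^1.5(90°) = 1.5.
F_nw = 0.6 × 620 × 1.5 = 558 MPa.
φR_n = 0.75 × 558 × 1980 × 10⁻³ = 828.5 kN.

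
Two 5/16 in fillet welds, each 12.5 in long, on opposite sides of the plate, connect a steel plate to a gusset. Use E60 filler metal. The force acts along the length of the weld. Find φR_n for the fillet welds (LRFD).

φR_n ≈ 149 kips

E60XX → F_EXX = 60 ksi.
Effective throat t_e = 0.707 × 0.3125 = 0.2209 in.
Total length L = 25 in; A_we = 0.2209 × 25 = 5.523 in².
F_nw = 0.6 F_EXX = 0.6 × 60 = 36 ksi.
φR_n = 0.75 × 36 × 5.523 = 149.1 kips.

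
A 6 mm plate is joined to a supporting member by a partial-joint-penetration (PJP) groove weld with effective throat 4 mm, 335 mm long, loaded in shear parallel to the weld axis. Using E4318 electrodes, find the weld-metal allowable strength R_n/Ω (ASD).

E43XX → F_EXX = 430 MPa.
Effective throat (given) t_e = 4 mm.
A_we = 4 × 335 = 1340 mm².
F_nw = 0.6 F_EXX = 258 MPa.
R_n/Ω = (258 × 1340) / 2.0 × 10⁻³ = 172.9 kN.

R_n/Ω ≈ 173 kN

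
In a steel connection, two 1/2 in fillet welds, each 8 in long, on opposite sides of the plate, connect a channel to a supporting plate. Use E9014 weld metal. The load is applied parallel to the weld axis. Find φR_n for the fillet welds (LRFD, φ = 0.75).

φR_n ≈ 229 kips

E90XX → F_EXX = 90 ksi.
Effective throat t_e = 0.707 × 0.5 = 0.3535 in.
Total length L = 16 in; A_we = 0.3535 × 16 = 5.656 in².
F_nw = 0.6 F_EXX = 0.6 × 90 = 54 ksi.
φR_n = 0.75 × 54 × 5.656 = 229.1 kips.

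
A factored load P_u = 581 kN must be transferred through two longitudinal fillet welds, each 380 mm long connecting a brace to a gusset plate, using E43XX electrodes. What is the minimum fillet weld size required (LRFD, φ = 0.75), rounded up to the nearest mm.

w = 6 mm

E43XX → F_EXX = 430 MPa.
Total weld length L = 760 mm.
Required throat t_e = P_u / (φ × 0.6 F_EXX × L) = 581 / (0.75 × 0.6 × 430 × 760 × 10⁻³) = 3.951 mm.
Required leg w = t_e / 0.707 = 5.588 mm → use 6 mm.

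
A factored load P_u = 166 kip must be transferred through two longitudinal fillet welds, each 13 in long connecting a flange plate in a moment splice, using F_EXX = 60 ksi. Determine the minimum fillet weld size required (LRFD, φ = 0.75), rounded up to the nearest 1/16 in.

w = 3/8 in

Total weld length L = 26 in.
Required throat t_e = P_u / (φ × 0.6 F_EXX × L) = 166 / (0.75 × 0.6 × 60 × 26) = 0.2365 in.
Required leg w = t_e / 0.707 = 0.3345 in → use 3/8 in.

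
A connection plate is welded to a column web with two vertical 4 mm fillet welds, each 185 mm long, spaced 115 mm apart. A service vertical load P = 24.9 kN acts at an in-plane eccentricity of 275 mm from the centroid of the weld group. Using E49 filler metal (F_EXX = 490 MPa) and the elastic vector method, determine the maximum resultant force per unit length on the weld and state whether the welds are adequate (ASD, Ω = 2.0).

Total weld length L_w = 370 mm. Treat welds as unit-width lines.
Polar moment about centroid: J = 2[d³/12 + d(b/2)²] = 2[185³/12 + 185×57.5²] = 2279000 mm³.
Direct shear f_v = P/L_w = 24.9×10³ / 370 = 67.3 N/mm (vertical).
Torsion M = P·e = 24.9×10³ × 275 = 6847500 N·mm.
Critical point at (x, y) = (57.5, 92.5) from centroid. f_tx = M·y/J = 278 N/mm; f_ty = M·x/J = 172.8 N/mm.
Resultant f_max = √[f_tx² + (f_v + f_ty)²] = √[278² + (67.3 + 172.8)²] = 367.3 N/mm.
Capacity per unit length: r_n/Ω = (1/2.0) × 0.6 × 490 × (0.707 × 4) = 415.7 N/mm.
367.3 ≤ 415.7 → adequate.

f_max ≈ 367 N/mm; adequate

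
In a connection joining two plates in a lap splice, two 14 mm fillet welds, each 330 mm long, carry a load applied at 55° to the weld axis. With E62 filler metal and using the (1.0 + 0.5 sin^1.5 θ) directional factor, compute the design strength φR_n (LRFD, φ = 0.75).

φR_n ≈ 2500 kN

E62XX → F_EXX = 620 MPa.
t_e = 0.707 × 14 = 9.898 mm; A_we = 9.898 × 660 = 6533 mm².
Directional factor: 1.0 + 0.5 sin^1.5(55°) = 1.371.
F_nw = 0.6 × 620 × 1.371 = 509.9 MPa.
φR_n = 0.75 × 509.9 × 6533 × 10⁻³ = 2498 kN.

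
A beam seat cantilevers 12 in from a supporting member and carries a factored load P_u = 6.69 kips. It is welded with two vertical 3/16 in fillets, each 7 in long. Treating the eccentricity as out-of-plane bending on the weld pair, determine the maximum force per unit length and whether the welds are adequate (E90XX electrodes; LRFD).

E90XX → F_EXX = 90 ksi.
L_w = 2 × 7 = 14 in; section modulus (unit throat) S = 2 × L²/6 = 16.33 in².
Direct shear f_v = P/L_w = 6.69/14 = 0.4779 kip/in.
Moment M = P × e = 6.69 × 12 = 80.28 kip·in; bending f_b = M/S = 4.915 kip/in.
f_max = √(f_v² + f_b²) = √(0.4779² + 4.915²) = 4.938 kip/in.
φr_n = 0.75 × 0.6 × 90 × (0.707 × 0.1875) = 5.369 kip/in → adequate.

f_max ≈ 4.94 kip/in; adequate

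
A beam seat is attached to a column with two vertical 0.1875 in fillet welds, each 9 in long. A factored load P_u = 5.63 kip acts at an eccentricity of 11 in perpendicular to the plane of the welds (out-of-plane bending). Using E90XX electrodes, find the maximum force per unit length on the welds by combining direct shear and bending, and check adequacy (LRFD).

E90XX → F_EXX = 90 ksi.
L_w = 2 × 9 = 18 in; section modulus (unit throat) S = 2 × L²/6 = 27 in².
Direct shear f_v = P/L_w = 5.63/18 = 0.3128 kip/in.
Moment M = P × e = 5.63 × 11 = 61.93 kip·in; bending f_b = M/S = 2.294 kip/in.
f_max = √(f_v² + f_b²) = √(0.3128² + 2.294²) = 2.315 kip/in.
φr_n = 0.75 × 0.6 × 90 × (0.707 × 0.1875) = 5.369 kip/in → adequate.

f_max ≈ 2.31 kip/in; adequate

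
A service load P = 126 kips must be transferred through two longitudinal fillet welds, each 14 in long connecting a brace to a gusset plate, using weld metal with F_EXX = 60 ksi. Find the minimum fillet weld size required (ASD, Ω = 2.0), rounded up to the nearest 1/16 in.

Total weld length L = 28 in.
Required throat t_e = P × Ω / (0.6 F_EXX × L) = 126 × 2.0 / (0.6 × 60 × 28) = 0.25 in.
Required leg w = t_e / 0.707 = 0.3536 in → use 3/8 in.

w = 3/8 in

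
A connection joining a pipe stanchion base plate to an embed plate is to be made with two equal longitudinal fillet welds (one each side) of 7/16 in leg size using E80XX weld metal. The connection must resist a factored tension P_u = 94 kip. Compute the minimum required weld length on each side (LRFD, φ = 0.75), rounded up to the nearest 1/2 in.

L = 4.5 in on each side

E80XX → F_EXX = 80 ksi.
Throat t_e = 0.707 × 0.4375 = 0.3093 in.
φr_n = 0.75 × 0.6 × 80 × 0.3093 = 11.14 kip/in.
L_req = P_u / φr_n = 94 / 11.14 = 8.442 in total.
Per side: 8.442 / 2 = 4.221 in.
Round up → use L = 4.5 in on each side.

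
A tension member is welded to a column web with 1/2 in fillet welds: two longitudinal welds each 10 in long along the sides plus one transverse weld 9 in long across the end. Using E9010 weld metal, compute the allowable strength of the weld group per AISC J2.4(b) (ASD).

E90XX → F_EXX = 90 ksi.
t_e = 0.707 × 0.5 = 0.3535 in.
R_nwl = 0.6 × 90 × 0.3535 × 20 = 381.8 kips (longitudinal, 2 welds).
R_nwt = 0.6 × 90 × 0.3535 × 9 = 171.8 kips (transverse, base value).
(i) R_nwl + R_nwt = 553.6 kips; (ii) 0.85 R_nwl + 1.5 R_nwt = 582.2 kips.
R_n = max = 582.2 kips [governs: (ii)]; R_n/Ω = 291.1 kips.

R_n/Ω ≈ 291 kips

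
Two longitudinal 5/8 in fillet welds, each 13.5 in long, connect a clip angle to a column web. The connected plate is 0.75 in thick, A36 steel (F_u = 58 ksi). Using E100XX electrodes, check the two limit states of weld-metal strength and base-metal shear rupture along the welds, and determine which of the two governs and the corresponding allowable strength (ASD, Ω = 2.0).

E100XX → F_EXX = 100 ksi.
t_e = 0.707 × 0.625 = 0.4419 in; L = 27 in.
Weld metal: R_n/Ω = (1/2.0) × 0.6 × 100 × 0.4419 × 27 = 357.9 kips.
Base metal (shear rupture): R_n/Ω = (1/2.0) × 0.6 × 58 × 0.75 × 27 = 352.3 kips.
Governing: base-metal shear rupture.

R_n/Ω ≈ 352 kips (base-metal shear rupture governs)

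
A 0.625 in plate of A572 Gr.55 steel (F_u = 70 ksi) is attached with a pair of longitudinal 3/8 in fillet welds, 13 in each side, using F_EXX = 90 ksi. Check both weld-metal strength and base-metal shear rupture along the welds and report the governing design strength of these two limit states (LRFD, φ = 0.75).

φR_n ≈ 279 kip (weld metal governs)

t_e = 0.707 × 0.375 = 0.2651 in; L = 26 in.
Weld metal: φR_n = 0.75 × 0.6 × 90 × 0.2651 × 26 = 279.2 kip.
Base metal (shear rupture): φR_n = 0.75 × 0.6 × 70 × 0.625 × 26 = 511.9 kip.
Governing: weld metal.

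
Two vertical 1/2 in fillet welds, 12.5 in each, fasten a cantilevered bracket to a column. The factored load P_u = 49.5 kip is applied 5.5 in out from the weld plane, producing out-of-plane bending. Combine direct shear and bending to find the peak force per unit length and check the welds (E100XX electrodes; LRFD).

f_max ≈ 5.59 kip/in; adequate

E100XX → F_EXX = 100 ksi.
L_w = 2 × 12.5 = 25 in; section modulus (unit throat) S = 2 × L²/6 = 52.08 in².
Direct shear f_v = P/L_w = 49.5/25 = 1.98 kip/in.
Moment M = P × e = 49.5 × 5.5 = 272.25 kip·in; bending f_b = M/S = 5.227 kip/in.
f_max = √(f_v² + f_b²) = √(1.98² + 5.227²) = 5.59 kip/in.
φr_n = 0.75 × 0.6 × 100 × (0.707 × 0.5) = 15.91 kip/in → adequate.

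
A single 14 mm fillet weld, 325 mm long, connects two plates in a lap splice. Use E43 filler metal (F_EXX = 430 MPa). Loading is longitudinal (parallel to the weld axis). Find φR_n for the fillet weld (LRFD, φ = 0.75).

Effective throat t_e = 0.707 × 14 = 9.898 mm.
Total length L = 325 mm; A_we = 9.898 × 325 = 3217 mm².
F_nw = 0.6 F_EXX = 0.6 × 430 = 258 MPa.
φR_n = 0.75 × 258 × 3217 × 10⁻³ = 622.5 kN.

φR_n ≈ 622 kN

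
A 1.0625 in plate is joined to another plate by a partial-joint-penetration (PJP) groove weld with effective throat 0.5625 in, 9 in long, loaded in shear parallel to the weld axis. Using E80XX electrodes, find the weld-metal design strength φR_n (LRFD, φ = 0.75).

E80XX → F_EXX = 80 ksi.
Effective throat (given) t_e = 0.5625 in.
A_we = 0.5625 × 9 = 5.062 in².
F_nw = 0.6 F_EXX = 48 ksi.
φR_n = 0.75 × 48 × 5.062 = 182.2 kip.

φR_n ≈ 182 kip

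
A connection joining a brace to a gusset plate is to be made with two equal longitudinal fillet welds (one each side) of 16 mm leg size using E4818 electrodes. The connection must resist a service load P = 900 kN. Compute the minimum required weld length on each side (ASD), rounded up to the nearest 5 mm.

L = 280 mm on each side

E48XX → F_EXX = 480 MPa.
Throat t_e = 0.707 × 16 = 11.31 mm.
r_n/Ω = (0.6 × 480 × 11.31) / 2.0 = 1629 N/mm = 1.629 kN/mm.
L_req = P / (r_n/Ω) = 900 / 1.629 = 552.5 mm total.
Per side: 552.5 / 2 = 276.3 mm.
Round up → use L = 280 mm on each side.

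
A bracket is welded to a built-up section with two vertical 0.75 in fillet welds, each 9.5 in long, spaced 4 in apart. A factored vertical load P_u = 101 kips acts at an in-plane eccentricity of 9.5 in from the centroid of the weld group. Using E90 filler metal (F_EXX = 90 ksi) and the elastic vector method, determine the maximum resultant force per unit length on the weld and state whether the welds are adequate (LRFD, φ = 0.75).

f_max ≈ 25.1 kip/in; NOT adequate

Total weld length L_w = 19 in. Treat welds as unit-width lines.
Polar moment about centroid: J = 2[d³/12 + d(b/2)²] = 2[9.5³/12 + 9.5×2²] = 218.9 in³.
Direct shear f_v = P/L_w = 101 / 19 = 5.316 kip/in (vertical).
Torsion M = P·e = 101 × 9.5 = 959.5 kip·in.
Critical point at (x, y) = (2, 4.75) from centroid. f_tx = M·y/J = 20.82 kip/in; f_ty = M·x/J = 8.767 kip/in.
Resultant f_max = √[f_tx² + (f_v + f_ty)²] = √[20.82² + (5.316 + 8.767)²] = 25.14 kip/in.
Capacity per unit length: φr_n = 0.75 × 0.6 × 90 × (0.707 × 0.75) = 21.48 kip/in.
25.14 > 21.48 → NOT adequate.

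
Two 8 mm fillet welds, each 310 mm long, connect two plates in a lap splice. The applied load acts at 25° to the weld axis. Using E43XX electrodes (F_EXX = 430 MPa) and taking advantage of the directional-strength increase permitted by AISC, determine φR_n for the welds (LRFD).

φR_n ≈ 772 kN

t_e = 0.707 × 8 = 5.656 mm; A_we = 5.656 × 620 = 3507 mm².
Directional factor: 1.0 + 0.5 sin^1.5(25°) = 1.137.
F_nw = 0.6 × 430 × 1.137 = 293.4 MPa.
φR_n = 0.75 × 293.4 × 3507 × 10⁻³ = 771.8 kN.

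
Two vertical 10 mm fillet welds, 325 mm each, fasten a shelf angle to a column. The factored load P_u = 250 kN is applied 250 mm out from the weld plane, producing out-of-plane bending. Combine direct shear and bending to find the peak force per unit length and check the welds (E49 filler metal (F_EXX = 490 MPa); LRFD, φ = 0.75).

L_w = 2 × 325 = 650 mm; section modulus (unit throat) S = 2 × L²/6 = 35210 mm².
Direct shear f_v = P/L_w = 250×10³/650 = 384.6 N/mm.
Moment M = P × e = 250×10³ × 250 = 62500000 N·mm; bending f_b = M/S = 1775 N/mm.
f_max = √(f_v² + f_b²) = √(384.6² + 1775²) = 1816 N/mm.
φr_n = 0.75 × 0.6 × 490 × (0.707 × 10) = 1559 N/mm → NOT adequate.

f_max ≈ 1820 N/mm; NOT adequate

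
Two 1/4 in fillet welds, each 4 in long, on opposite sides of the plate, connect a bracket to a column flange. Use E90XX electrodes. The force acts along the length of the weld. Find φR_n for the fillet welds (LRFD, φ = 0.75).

E90XX → F_EXX = 90 ksi.
Effective throat t_e = 0.707 × 0.25 = 0.1767 in.
Total length L = 8 in; A_we = 0.1767 × 8 = 1.414 in².
F_nw = 0.6 F_EXX = 0.6 × 90 = 54 ksi.
φR_n = 0.75 × 54 × 1.414 = 57.27 kip.

φR_n ≈ 57.3 kip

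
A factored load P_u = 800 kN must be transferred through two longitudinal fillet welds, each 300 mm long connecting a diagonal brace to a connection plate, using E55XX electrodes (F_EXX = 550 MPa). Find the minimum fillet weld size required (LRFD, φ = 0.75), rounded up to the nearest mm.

Total weld length L = 600 mm.
Required throat t_e = P_u / (φ × 0.6 F_EXX × L) = 800 / (0.75 × 0.6 × 550 × 600 × 10⁻³) = 5.387 mm.
Required leg w = t_e / 0.707 = 7.62 mm → use 8 mm.

w = 8 mm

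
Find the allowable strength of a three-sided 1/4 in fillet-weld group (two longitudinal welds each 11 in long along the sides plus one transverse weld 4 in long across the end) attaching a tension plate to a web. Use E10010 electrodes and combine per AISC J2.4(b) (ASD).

E100XX → F_EXX = 100 ksi.
t_e = 0.707 × 0.25 = 0.1767 in.
R_nwl = 0.6 × 100 × 0.1767 × 22 = 233.3 kip (longitudinal, 2 welds).
R_nwt = 0.6 × 100 × 0.1767 × 4 = 42.42 kip (transverse, base value).
(i) R_nwl + R_nwt = 275.7 kip; (ii) 0.85 R_nwl + 1.5 R_nwt = 261.9 kip.
R_n = max = 275.7 kip [governs: (i)]; R_n/Ω = 137.9 kip.

R_n/Ω ≈ 138 kip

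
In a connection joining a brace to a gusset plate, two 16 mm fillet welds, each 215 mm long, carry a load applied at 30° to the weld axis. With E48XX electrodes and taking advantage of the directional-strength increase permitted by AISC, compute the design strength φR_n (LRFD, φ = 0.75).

φR_n ≈ 1240 kN

E48XX → F_EXX = 480 MPa.
t_e = 0.707 × 16 = 11.31 mm; A_we = 11.31 × 430 = 4864 mm².
Directional factor: 1.0 + 0.5 sin^1.5(30°) = 1.177.
F_nw = 0.6 × 480 × 1.177 = 338.9 MPa.
φR_n = 0.75 × 338.9 × 4864 × 10⁻³ = 1236 kN.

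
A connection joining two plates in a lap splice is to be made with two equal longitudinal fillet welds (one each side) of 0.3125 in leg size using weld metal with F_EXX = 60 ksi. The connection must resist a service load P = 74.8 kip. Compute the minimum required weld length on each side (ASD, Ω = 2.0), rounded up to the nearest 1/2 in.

Throat t_e = 0.707 × 0.3125 = 0.2209 in.
r_n/Ω = (0.6 × 60 × 0.2209) / 2.0 = 3.977 kip/in.
L_req = P / (r_n/Ω) = 74.8 / 3.977 = 18.81 in total.
Per side: 18.81 / 2 = 9.404 in.
Round up → use L = 9.5 in on each side.

L = 9.5 in on each side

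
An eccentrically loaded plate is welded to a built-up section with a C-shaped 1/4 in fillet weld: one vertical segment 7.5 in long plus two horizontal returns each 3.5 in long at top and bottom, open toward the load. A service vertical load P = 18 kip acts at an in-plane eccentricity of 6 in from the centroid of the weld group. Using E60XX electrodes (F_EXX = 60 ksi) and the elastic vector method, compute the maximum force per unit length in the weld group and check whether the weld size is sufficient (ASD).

Total weld length L_w = 14.5 in. Treat welds as unit-width lines.
Centroid: x̄ = 2×3.5×1.75 / 14.5 = 0.8448 in from the vertical weld.
Polar moment about centroid: J = I_x + I_y = [7.5³/12 + 2×3.5×3.75²] + [7.5×0.8448² + 2(3.5³/12 + 3.5×0.9052²)] = 151.8 in³.
Direct shear f_v = P/L_w = 18 / 14.5 = 1.241 kip/in (vertical).
Torsion M = P·e = 18 × 6 = 108 kip·in.
Critical point at (x, y) = (2.655, 3.75) from centroid. f_tx = M·y/J = 2.667 kip/in; f_ty = M·x/J = 1.889 kip/in.
Resultant f_max = √[f_tx² + (f_v + f_ty)²] = √[2.667² + (1.241 + 1.889)²] = 4.113 kip/in.
Capacity per unit length: r_n/Ω = (1/2.0) × 0.6 × 60 × (0.707 × 0.25) = 3.181 kip/in.
4.113 > 3.181 → NOT adequate.

f_max ≈ 4.11 kip/in; NOT adequate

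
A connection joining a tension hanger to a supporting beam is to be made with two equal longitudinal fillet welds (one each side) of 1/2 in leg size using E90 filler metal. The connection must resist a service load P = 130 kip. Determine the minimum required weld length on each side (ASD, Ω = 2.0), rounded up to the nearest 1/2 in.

E90XX → F_EXX = 90 ksi.
Throat t_e = 0.707 × 0.5 = 0.3535 in.
r_n/Ω = (0.6 × 90 × 0.3535) / 2.0 = 9.544 kip/in.
L_req = P / (r_n/Ω) = 130 / 9.544 = 13.62 in total.
Per side: 13.62 / 2 = 6.81 in.
Round up → use L = 7 in on each side.

L = 7 in on each side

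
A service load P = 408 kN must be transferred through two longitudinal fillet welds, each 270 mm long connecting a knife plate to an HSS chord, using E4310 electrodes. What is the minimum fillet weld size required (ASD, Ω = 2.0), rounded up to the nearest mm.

E43XX → F_EXX = 430 MPa.
Total weld length L = 540 mm.
Required throat t_e = P × Ω / (0.6 F_EXX × L) = 408 × 2.0 / (0.6 × 430 × 540 × 10⁻³) = 5.857 mm.
Required leg w = t_e / 0.707 = 8.284 mm → use 9 mm.

w = 9 mm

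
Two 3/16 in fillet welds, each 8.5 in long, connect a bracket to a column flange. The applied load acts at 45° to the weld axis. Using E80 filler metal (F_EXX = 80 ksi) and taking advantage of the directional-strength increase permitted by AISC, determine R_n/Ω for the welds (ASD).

t_e = 0.707 × 0.1875 = 0.1326 in; A_we = 0.1326 × 17 = 2.254 in².
Directional factor: 1.0 + 0.5 sin^1.5(45°) = 1.297.
F_nw = 0.6 × 80 × 1.297 = 62.27 ksi.
R_n/Ω = (62.27 × 2.254) / 2.0 = 70.17 kips.

R_n/Ω ≈ 70.2 kips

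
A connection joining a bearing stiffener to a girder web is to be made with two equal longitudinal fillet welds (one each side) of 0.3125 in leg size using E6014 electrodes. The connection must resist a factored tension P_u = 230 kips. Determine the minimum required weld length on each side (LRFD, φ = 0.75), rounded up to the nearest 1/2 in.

E60XX → F_EXX = 60 ksi.
Throat t_e = 0.707 × 0.3125 = 0.2209 in.
φr_n = 0.75 × 0.6 × 60 × 0.2209 = 5.965 kips/in.
L_req = P_u / φr_n = 230 / 5.965 = 38.56 in total.
Per side: 38.56 / 2 = 19.28 in.
Round up → use L = 19.5 in on each side.

L = 19.5 in on each side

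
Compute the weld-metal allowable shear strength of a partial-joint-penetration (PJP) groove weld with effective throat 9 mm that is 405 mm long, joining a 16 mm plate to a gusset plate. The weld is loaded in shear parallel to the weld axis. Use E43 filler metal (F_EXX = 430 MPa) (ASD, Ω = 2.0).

Effective throat (given) t_e = 9 mm.
A_we = 9 × 405 = 3645 mm².
F_nw = 0.6 F_EXX = 258 MPa.
R_n/Ω = (258 × 3645) / 2.0 × 10⁻³ = 470.2 kN.

R_n/Ω ≈ 470 kN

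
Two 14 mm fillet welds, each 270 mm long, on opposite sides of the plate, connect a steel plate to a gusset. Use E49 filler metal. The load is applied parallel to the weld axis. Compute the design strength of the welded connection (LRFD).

E49XX → F_EXX = 490 MPa.
Effective throat t_e = 0.707 × 14 = 9.898 mm.
Total length L = 540 mm; A_we = 9.898 × 540 = 5345 mm².
F_nw = 0.6 F_EXX = 0.6 × 490 = 294 MPa.
φR_n = 0.75 × 294 × 5345 × 10⁻³ = 1179 kN.

φR_n ≈ 1180 kN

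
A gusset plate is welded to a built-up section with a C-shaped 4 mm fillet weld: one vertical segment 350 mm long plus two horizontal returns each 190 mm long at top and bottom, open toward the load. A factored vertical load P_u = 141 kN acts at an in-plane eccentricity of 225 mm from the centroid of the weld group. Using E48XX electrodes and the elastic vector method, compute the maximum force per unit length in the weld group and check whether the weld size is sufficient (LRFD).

f_max ≈ 538 N/mm; adequate

E48XX → F_EXX = 480 MPa.
Total weld length L_w = 730 mm. Treat welds as unit-width lines.
Centroid: x̄ = 2×190×95 / 730 = 49.45 mm from the vertical weld.
Polar moment about centroid: J = I_x + I_y = [350³/12 + 2×190×175²] + [350×49.45² + 2(190³/12 + 190×45.55²)] = 18000000 mm³.
Direct shear f_v = P/L_w = 141×10³ / 730 = 193.2 N/mm (vertical).
Torsion M = P·e = 141×10³ × 225 = 31725000 N·mm.
Critical point at (x, y) = (140.5, 175) from centroid. f_tx = M·y/J = 308.5 N/mm; f_ty = M·x/J = 247.7 N/mm.
Resultant f_max = √[f_tx² + (f_v + f_ty)²] = √[308.5² + (193.2 + 247.7)²] = 538.1 N/mm.
Capacity per unit length: φr_n = 0.75 × 0.6 × 480 × (0.707 × 4) = 610.8 N/mm.
538.1 ≤ 610.8 → adequate.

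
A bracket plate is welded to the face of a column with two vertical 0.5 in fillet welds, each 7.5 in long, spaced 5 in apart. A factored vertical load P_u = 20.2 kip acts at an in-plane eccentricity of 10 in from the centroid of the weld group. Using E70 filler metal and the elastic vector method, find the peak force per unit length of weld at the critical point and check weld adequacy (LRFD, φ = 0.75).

f_max ≈ 6.4 kip/in; adequate

E70XX → F_EXX = 70 ksi.
Total weld length L_w = 15 in. Treat welds as unit-width lines.
Polar moment about centroid: J = 2[d³/12 + d(b/2)²] = 2[7.5³/12 + 7.5×2.5²] = 164.1 in³.
Direct shear f_v = P/L_w = 20.2 / 15 = 1.347 kip/in (vertical).
Torsion M = P·e = 20.2 × 10 = 202 kip·in.
Critical point at (x, y) = (2.5, 3.75) from centroid. f_tx = M·y/J = 4.617 kip/in; f_ty = M·x/J = 3.078 kip/in.
Resultant f_max = √[f_tx² + (f_v + f_ty)²] = √[4.617² + (1.347 + 3.078)²] = 6.395 kip/in.
Capacity per unit length: φr_n = 0.75 × 0.6 × 70 × (0.707 × 0.5) = 11.14 kip/in.
6.395 ≤ 11.14 → adequate.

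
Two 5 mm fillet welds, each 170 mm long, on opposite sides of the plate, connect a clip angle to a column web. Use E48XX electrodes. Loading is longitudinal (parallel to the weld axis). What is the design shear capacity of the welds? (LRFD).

φR_n ≈ 260 kN

E48XX → F_EXX = 480 MPa.
Effective throat t_e = 0.707 × 5 = 3.535 mm.
Total length L = 340 mm; A_we = 3.535 × 340 = 1202 mm².
F_nw = 0.6 F_EXX = 0.6 × 480 = 288 MPa.
φR_n = 0.75 × 288 × 1202 × 10⁻³ = 259.6 kN.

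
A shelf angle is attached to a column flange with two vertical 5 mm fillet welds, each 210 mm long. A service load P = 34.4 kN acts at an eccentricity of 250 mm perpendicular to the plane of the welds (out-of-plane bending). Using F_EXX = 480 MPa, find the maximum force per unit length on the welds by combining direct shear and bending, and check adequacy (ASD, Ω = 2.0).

L_w = 2 × 210 = 420 mm; section modulus (unit throat) S = 2 × L²/6 = 14700 mm².
Direct shear f_v = P/L_w = 34.4×10³/420 = 81.9 N/mm.
Moment M = P × e = 34.4×10³ × 250 = 8600000 N·mm; bending f_b = M/S = 585 N/mm.
f_max = √(f_v² + f_b²) = √(81.9² + 585²) = 590.7 N/mm.
r_n/Ω = (1/2.0) × 0.6 × 480 × (0.707 × 5) = 509 N/mm → NOT adequate.

f_max ≈ 591 N/mm; NOT adequate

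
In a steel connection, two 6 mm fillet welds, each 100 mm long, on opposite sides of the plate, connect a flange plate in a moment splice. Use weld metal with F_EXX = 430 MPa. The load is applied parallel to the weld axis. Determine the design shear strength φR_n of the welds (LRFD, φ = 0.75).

Effective throat t_e = 0.707 × 6 = 4.242 mm.
Total length L = 200 mm; A_we = 4.242 × 200 = 848.4 mm².
F_nw = 0.6 F_EXX = 0.6 × 430 = 258 MPa.
φR_n = 0.75 × 258 × 848.4 × 10⁻³ = 164.2 kN.

φR_n ≈ 164 kN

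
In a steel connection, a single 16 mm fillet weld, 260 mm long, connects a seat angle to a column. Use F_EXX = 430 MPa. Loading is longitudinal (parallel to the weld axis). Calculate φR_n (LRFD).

Effective throat t_e = 0.707 × 16 = 11.31 mm.
Total length L = 260 mm; A_we = 11.31 × 260 = 2941 mm².
F_nw = 0.6 F_EXX = 0.6 × 430 = 258 MPa.
φR_n = 0.75 × 258 × 2941 × 10⁻³ = 569.1 kN.

φR_n ≈ 569 kN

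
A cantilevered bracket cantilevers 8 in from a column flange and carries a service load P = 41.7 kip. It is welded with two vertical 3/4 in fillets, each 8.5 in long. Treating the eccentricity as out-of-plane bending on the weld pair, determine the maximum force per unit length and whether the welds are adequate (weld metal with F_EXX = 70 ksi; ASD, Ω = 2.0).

f_max ≈ 14.1 kip/in; NOT adequate

L_w = 2 × 8.5 = 17 in; section modulus (unit throat) S = 2 × L²/6 = 24.08 in².
Direct shear f_v = P/L_w = 41.7/17 = 2.453 kip/in.
Moment M = P × e = 41.7 × 8 = 333.6 kip·in; bending f_b = M/S = 13.85 kip/in.
f_max = √(f_v² + f_b²) = √(2.453² + 13.85²) = 14.07 kip/in.
r_n/Ω = (1/2.0) × 0.6 × 70 × (0.707 × 0.75) = 11.14 kip/in → NOT adequate.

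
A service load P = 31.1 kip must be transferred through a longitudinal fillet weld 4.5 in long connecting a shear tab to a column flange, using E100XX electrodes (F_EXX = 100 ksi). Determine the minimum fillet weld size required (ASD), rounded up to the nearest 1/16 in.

w = 3/8 in

Total weld length L = 4.5 in.
Required throat t_e = P × Ω / (0.6 F_EXX × L) = 31.1 × 2.0 / (0.6 × 100 × 4.5) = 0.2304 in.
Required leg w = t_e / 0.707 = 0.3258 in → use 3/8 in.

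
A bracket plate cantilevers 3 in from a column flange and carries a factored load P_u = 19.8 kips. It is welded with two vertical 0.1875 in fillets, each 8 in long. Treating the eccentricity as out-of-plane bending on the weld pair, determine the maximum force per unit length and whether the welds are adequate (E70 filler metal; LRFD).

f_max ≈ 3.05 kip/in; adequate

E70XX → F_EXX = 70 ksi.
L_w = 2 × 8 = 16 in; section modulus (unit throat) S = 2 × L²/6 = 21.33 in².
Direct shear f_v = P/L_w = 19.8/16 = 1.238 kip/in.
Moment M = P × e = 19.8 × 3 = 59.4 kip·in; bending f_b = M/S = 2.784 kip/in.
f_max = √(f_v² + f_b²) = √(1.238² + 2.784²) = 3.047 kip/in.
φr_n = 0.75 × 0.6 × 70 × (0.707 × 0.1875) = 4.176 kip/in → adequate.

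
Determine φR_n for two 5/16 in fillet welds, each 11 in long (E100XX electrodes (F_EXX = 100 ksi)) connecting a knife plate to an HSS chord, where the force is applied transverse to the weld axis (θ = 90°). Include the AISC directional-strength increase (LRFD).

t_e = 0.707 × 0.3125 = 0.2209 in; A_we = 0.2209 × 22 = 4.861 in².
Directional factor: 1.0 + 0.5 sin^1.5(90°) = 1.5.
F_nw = 0.6 × 100 × 1.5 = 90 ksi.
φR_n = 0.75 × 90 × 4.861 = 328.1 kip.

φR_n ≈ 328 kip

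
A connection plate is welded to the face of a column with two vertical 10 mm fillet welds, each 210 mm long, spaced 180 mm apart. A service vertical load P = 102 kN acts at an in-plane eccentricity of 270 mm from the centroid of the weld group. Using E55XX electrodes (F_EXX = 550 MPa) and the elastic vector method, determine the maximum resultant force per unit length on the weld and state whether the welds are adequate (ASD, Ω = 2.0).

f_max ≈ 946 N/mm; adequate

Total weld length L_w = 420 mm. Treat welds as unit-width lines.
Polar moment about centroid: J = 2[d³/12 + d(b/2)²] = 2[210³/12 + 210×90²] = 4946000 mm³.
Direct shear f_v = P/L_w = 102×10³ / 420 = 242.9 N/mm (vertical).
Torsion M = P·e = 102×10³ × 270 = 27540000 N·mm.
Critical point at (x, y) = (90, 105) from centroid. f_tx = M·y/J = 584.7 N/mm; f_ty = M·x/J = 501.2 N/mm.
Resultant f_max = √[f_tx² + (f_v + f_ty)²] = √[584.7² + (242.9 + 501.2)²] = 946.3 N/mm.
Capacity per unit length: r_n/Ω = (1/2.0) × 0.6 × 550 × (0.707 × 10) = 1167 N/mm.
946.3 ≤ 1167 → adequate.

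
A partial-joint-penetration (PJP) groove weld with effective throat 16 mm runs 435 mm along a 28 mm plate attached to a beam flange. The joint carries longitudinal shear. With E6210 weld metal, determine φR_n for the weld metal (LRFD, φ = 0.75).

E62XX → F_EXX = 620 MPa.
Effective throat (given) t_e = 16 mm.
A_we = 16 × 435 = 6960 mm².
F_nw = 0.6 F_EXX = 372 MPa.
φR_n = 0.75 × 372 × 6960 × 10⁻³ = 1942 kN.

φR_n ≈ 1940 kN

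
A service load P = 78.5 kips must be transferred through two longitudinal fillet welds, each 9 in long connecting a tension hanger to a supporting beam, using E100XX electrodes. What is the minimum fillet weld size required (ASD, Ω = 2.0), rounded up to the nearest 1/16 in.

E100XX → F_EXX = 100 ksi.
Total weld length L = 18 in.
Required throat t_e = P × Ω / (0.6 F_EXX × L) = 78.5 × 2.0 / (0.6 × 100 × 18) = 0.1454 in.
Required leg w = t_e / 0.707 = 0.2056 in → use 1/4 in.

w = 1/4 in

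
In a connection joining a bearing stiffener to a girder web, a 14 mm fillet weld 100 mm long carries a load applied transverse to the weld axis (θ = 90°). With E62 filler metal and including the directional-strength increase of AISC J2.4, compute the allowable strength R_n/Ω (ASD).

R_n/Ω ≈ 276 kN

E62XX → F_EXX = 620 MPa.
t_e = 0.707 × 14 = 9.898 mm; A_we = 9.898 × 100 = 989.8 mm².
Directional factor: 1.0 + 0.5 sin^1.5(90°) = 1.5.
F_nw = 0.6 × 620 × 1.5 = 558 MPa.
R_n/Ω = (558 × 989.8) / 2.0 × 10⁻³ = 276.2 kN.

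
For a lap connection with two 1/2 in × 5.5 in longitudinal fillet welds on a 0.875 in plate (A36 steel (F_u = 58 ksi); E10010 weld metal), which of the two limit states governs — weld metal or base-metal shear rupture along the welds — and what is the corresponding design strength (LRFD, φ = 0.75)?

φR_n ≈ 175 kip (weld metal governs)

E100XX → F_EXX = 100 ksi.
t_e = 0.707 × 0.5 = 0.3535 in; L = 11 in.
Weld metal: φR_n = 0.75 × 0.6 × 100 × 0.3535 × 11 = 175 kip.
Base metal (shear rupture): φR_n = 0.75 × 0.6 × 58 × 0.875 × 11 = 251.2 kip.
Governing: weld metal.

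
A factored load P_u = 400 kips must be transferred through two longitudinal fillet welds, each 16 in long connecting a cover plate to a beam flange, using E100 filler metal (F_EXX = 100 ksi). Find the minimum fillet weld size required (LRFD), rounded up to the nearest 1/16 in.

w = 7/16 in

Total weld length L = 32 in.
Required throat t_e = P_u / (φ × 0.6 F_EXX × L) = 400 / (0.75 × 0.6 × 100 × 32) = 0.2778 in.
Required leg w = t_e / 0.707 = 0.3929 in → use 7/16 in.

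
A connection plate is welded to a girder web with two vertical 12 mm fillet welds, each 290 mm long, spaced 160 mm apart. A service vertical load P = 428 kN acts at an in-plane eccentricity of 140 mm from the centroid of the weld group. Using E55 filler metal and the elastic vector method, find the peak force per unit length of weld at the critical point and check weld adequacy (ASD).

E55XX → F_EXX = 550 MPa.
Total weld length L_w = 580 mm. Treat welds as unit-width lines.
Polar moment about centroid: J = 2[d³/12 + d(b/2)²] = 2[290³/12 + 290×80²] = 7777000 mm³.
Direct shear f_v = P/L_w = 428×10³ / 580 = 737.9 N/mm (vertical).
Torsion M = P·e = 428×10³ × 140 = 59920000 N·mm.
Critical point at (x, y) = (80, 145) from centroid. f_tx = M·y/J = 1117 N/mm; f_ty = M·x/J = 616.4 N/mm.
Resultant f_max = √[f_tx² + (f_v + f_ty)²] = √[1117² + (737.9 + 616.4)²] = 1756 N/mm.
Capacity per unit length: r_n/Ω = (1/2.0) × 0.6 × 550 × (0.707 × 12) = 1400 N/mm.
1756 > 1400 → NOT adequate.

f_max ≈ 1760 N/mm; NOT adequate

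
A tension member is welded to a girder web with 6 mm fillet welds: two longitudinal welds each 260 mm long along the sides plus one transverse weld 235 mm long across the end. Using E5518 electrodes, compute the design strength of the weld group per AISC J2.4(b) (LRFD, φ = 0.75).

E55XX → F_EXX = 550 MPa.
t_e = 0.707 × 6 = 4.242 mm.
R_nwl = 0.6 × 550 × 4.242 × 520 × 10⁻³ = 727.9 kN (longitudinal, 2 welds).
R_nwt = 0.6 × 550 × 4.242 × 235 × 10⁻³ = 329 kN (transverse, base value).
(i) R_nwl + R_nwt = 1057 kN; (ii) 0.85 R_nwl + 1.5 R_nwt = 1112 kN.
R_n = max = 1112 kN [governs: (ii)]; φR_n = 834.1 kN.

φR_n ≈ 834 kN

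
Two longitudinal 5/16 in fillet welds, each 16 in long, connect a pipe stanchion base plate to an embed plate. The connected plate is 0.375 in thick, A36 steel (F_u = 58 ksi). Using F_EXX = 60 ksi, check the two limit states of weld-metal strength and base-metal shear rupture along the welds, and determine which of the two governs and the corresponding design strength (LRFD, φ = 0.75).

t_e = 0.707 × 0.3125 = 0.2209 in; L = 32 in.
Weld metal: φR_n = 0.75 × 0.6 × 60 × 0.2209 × 32 = 190.9 kips.
Base metal (shear rupture): φR_n = 0.75 × 0.6 × 58 × 0.375 × 32 = 313.2 kips.
Governing: weld metal.

φR_n ≈ 191 kips (weld metal governs)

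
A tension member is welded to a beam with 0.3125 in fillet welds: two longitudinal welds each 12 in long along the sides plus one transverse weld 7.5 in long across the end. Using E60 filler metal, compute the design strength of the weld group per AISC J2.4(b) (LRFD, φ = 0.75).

φR_n ≈ 189 kips

E60XX → F_EXX = 60 ksi.
t_e = 0.707 × 0.3125 = 0.2209 in.
R_nwl = 0.6 × 60 × 0.2209 × 24 = 190.9 kips (longitudinal, 2 welds).
R_nwt = 0.6 × 60 × 0.2209 × 7.5 = 59.65 kips (transverse, base value).
(i) R_nwl + R_nwt = 250.5 kips; (ii) 0.85 R_nwl + 1.5 R_nwt = 251.7 kips.
R_n = max = 251.7 kips [governs: (ii)]; φR_n = 188.8 kips.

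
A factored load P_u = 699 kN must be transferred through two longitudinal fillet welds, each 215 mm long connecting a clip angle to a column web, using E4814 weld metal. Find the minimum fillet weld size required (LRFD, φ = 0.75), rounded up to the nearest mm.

E48XX → F_EXX = 480 MPa.
Total weld length L = 430 mm.
Required throat t_e = P_u / (φ × 0.6 F_EXX × L) = 699 / (0.75 × 0.6 × 480 × 430 × 10⁻³) = 7.526 mm.
Required leg w = t_e / 0.707 = 10.64 mm → use 11 mm.

w = 11 mm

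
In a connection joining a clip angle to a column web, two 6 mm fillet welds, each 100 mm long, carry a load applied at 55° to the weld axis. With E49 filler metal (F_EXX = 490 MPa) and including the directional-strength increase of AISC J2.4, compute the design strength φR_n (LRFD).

φR_n ≈ 256 kN

t_e = 0.707 × 6 = 4.242 mm; A_we = 4.242 × 200 = 848.4 mm².
Directional factor: 1.0 + 0.5 sin^1.5(55°) = 1.371.
F_nw = 0.6 × 490 × 1.371 = 403 MPa.
φR_n = 0.75 × 403 × 848.4 × 10⁻³ = 256.4 kN.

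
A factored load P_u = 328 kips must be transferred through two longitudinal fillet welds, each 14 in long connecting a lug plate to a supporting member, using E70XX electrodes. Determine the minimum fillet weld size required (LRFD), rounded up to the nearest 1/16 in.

E70XX → F_EXX = 70 ksi.
Total weld length L = 28 in.
Required throat t_e = P_u / (φ × 0.6 F_EXX × L) = 328 / (0.75 × 0.6 × 70 × 28) = 0.3719 in.
Required leg w = t_e / 0.707 = 0.526 in → use 9/16 in.

w = 9/16 in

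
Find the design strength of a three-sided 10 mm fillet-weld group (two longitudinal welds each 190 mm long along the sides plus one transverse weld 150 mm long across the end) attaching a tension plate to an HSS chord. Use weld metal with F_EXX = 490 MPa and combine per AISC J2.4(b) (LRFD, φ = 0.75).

φR_n ≈ 854 kN

t_e = 0.707 × 10 = 7.07 mm.
R_nwl = 0.6 × 490 × 7.07 × 380 × 10⁻³ = 789.9 kN (longitudinal, 2 welds).
R_nwt = 0.6 × 490 × 7.07 × 150 × 10⁻³ = 311.8 kN (transverse, base value).
(i) R_nwl + R_nwt = 1102 kN; (ii) 0.85 R_nwl + 1.5 R_nwt = 1139 kN.
R_n = max = 1139 kN [governs: (ii)]; φR_n = 854.3 kN.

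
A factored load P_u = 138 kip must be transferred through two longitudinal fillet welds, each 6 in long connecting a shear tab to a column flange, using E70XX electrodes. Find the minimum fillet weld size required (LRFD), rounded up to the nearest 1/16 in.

w = 9/16 in

E70XX → F_EXX = 70 ksi.
Total weld length L = 12 in.
Required throat t_e = P_u / (φ × 0.6 F_EXX × L) = 138 / (0.75 × 0.6 × 70 × 12) = 0.3651 in.
Required leg w = t_e / 0.707 = 0.5164 in → use 9/16 in.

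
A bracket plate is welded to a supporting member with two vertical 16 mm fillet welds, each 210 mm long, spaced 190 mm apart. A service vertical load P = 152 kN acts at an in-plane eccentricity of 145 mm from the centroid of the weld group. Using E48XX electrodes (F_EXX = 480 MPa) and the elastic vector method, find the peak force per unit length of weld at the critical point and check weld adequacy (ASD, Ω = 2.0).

Total weld length L_w = 420 mm. Treat welds as unit-width lines.
Polar moment about centroid: J = 2[d³/12 + d(b/2)²] = 2[210³/12 + 210×95²] = 5334000 mm³.
Direct shear f_v = P/L_w = 152×10³ / 420 = 361.9 N/mm (vertical).
Torsion M = P·e = 152×10³ × 145 = 22040000 N·mm.
Critical point at (x, y) = (95, 105) from centroid. f_tx = M·y/J = 433.9 N/mm; f_ty = M·x/J = 392.5 N/mm.
Resultant f_max = √[f_tx² + (f_v + f_ty)²] = √[433.9² + (361.9 + 392.5)²] = 870.3 N/mm.
Capacity per unit length: r_n/Ω = (1/2.0) × 0.6 × 480 × (0.707 × 16) = 1629 N/mm.
870.3 ≤ 1629 → adequate.

f_max ≈ 870 N/mm; adequate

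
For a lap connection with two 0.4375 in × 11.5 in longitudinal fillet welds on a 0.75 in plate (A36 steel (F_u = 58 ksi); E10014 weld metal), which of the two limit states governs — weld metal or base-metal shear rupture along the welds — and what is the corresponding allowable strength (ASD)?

R_n/Ω ≈ 213 kips (weld metal governs)

E100XX → F_EXX = 100 ksi.
t_e = 0.707 × 0.4375 = 0.3093 in; L = 23 in.
Weld metal: R_n/Ω = (1/2.0) × 0.6 × 100 × 0.3093 × 23 = 213.4 kips.
Base metal (shear rupture): R_n/Ω = (1/2.0) × 0.6 × 58 × 0.75 × 23 = 300.1 kips.
Governing: weld metal.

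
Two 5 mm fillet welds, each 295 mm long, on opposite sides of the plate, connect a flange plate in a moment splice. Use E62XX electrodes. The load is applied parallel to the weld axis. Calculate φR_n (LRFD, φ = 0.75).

φR_n ≈ 582 kN

E62XX → F_EXX = 620 MPa.
Effective throat t_e = 0.707 × 5 = 3.535 mm.
Total length L = 590 mm; A_we = 3.535 × 590 = 2086 mm².
F_nw = 0.6 F_EXX = 0.6 × 620 = 372 MPa.
φR_n = 0.75 × 372 × 2086 × 10⁻³ = 581.9 kN.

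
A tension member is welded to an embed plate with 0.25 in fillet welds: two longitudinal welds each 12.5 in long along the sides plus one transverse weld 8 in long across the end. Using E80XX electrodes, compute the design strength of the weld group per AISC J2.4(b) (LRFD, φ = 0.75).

E80XX → F_EXX = 80 ksi.
t_e = 0.707 × 0.25 = 0.1767 in.
R_nwl = 0.6 × 80 × 0.1767 × 25 = 212.1 kip (longitudinal, 2 welds).
R_nwt = 0.6 × 80 × 0.1767 × 8 = 67.87 kip (transverse, base value).
(i) R_nwl + R_nwt = 280 kip; (ii) 0.85 R_nwl + 1.5 R_nwt = 282.1 kip.
R_n = max = 282.1 kip [governs: (ii)]; φR_n = 211.6 kip.

φR_n ≈ 212 kip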